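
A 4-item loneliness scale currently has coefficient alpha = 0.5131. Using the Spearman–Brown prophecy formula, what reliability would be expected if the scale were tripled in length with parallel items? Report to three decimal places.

Length factor m = 3
α' = m·α / (1 + (m−1)·α)
   = 3 × 0.5131 / (1 + (3 − 1) × 0.5131)
   = 1.5393 / 2.0262 = 0.760

predicted reliability = 0.760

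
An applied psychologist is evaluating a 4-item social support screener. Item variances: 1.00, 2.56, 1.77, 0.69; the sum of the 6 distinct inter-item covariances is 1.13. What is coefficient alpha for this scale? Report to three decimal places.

α = 0.364

Σσ²ᵢ = 1.00 + 2.56 + 1.77 + 0.69 = 6.02
Sum of distinct covariances = 1.13
Var(T) = Σσ²ᵢ + 2·Σcov = 6.02 + 2 × 1.13 = 8.28
α = (4/3)·(1 − 6.02/8.28) = 0.364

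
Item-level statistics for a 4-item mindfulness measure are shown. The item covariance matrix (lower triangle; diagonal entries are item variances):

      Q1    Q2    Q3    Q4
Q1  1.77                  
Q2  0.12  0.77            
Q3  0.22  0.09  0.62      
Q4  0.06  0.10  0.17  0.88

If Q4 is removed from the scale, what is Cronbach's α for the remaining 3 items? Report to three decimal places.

Remaining items: Q1, Q2, Q3 (k = 3).
Σσᵢ² = 1.77 + 0.77 + 0.62 = 3.16
Var(T) = 3.16 + 2 × 0.43 = 4.02
α (item deleted) = (3/2)·(1 − 3.16/4.02) = 0.321

α = 0.321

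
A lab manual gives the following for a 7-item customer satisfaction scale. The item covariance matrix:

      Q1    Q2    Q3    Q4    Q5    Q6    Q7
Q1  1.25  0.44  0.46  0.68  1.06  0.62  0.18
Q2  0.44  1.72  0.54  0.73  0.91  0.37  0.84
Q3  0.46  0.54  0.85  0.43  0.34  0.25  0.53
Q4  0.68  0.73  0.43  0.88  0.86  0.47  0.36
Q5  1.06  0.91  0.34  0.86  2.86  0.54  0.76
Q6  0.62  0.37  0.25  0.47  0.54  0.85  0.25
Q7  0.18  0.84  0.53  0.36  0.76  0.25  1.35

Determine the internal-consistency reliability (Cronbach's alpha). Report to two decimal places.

Σσᵢ² = 1.25 + 1.72 + 0.85 + 0.88 + 2.86 + 0.85 + 1.35 = 9.76
Sum of the distinct covariances = 11.62
Var(T) = 9.76 + 2 × 11.62 = 33.00
α = (k/(k−1))·(1 − Σσᵢ²/Var(T)) = (7/6)·(1 − 9.76/33.00) = 0.82

α = 0.82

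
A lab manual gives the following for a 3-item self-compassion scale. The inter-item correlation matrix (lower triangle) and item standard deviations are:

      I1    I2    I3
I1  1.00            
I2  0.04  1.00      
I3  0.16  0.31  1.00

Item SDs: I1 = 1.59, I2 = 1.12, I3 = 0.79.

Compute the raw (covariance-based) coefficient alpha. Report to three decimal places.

α = 0.298

Σσ²ᵢ = 1.59² + 1.12² + 0.79² = 4.4066
Covariances σ_ij = r_ij · s_i · s_j:
  σ(I1,I2) = 0.04 × 1.59 × 1.12 = 0.0712
  σ(I1,I3) = 0.16 × 1.59 × 0.79 = 0.2010
  σ(I2,I3) = 0.31 × 1.12 × 0.79 = 0.2743
σ²_T = Σσ²ᵢ + 2·Σσ_ij = 4.4066 + 2 × 0.5465 = 5.4996
α = (3/2)·(1 − 4.4066/5.4996) = 0.298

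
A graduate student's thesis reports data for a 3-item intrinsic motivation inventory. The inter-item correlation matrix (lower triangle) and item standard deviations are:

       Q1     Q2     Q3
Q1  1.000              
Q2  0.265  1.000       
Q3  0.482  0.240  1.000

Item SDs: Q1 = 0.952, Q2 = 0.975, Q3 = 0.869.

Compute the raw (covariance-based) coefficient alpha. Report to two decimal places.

α = 0.59

Σσ²ᵢ = 0.952² + 0.975² + 0.869² = 2.6121
Covariances σ_ij = r_ij · s_i · s_j:
  σ(Q1,Q2) = 0.265 × 0.952 × 0.975 = 0.2460
  σ(Q1,Q3) = 0.482 × 0.952 × 0.869 = 0.3988
  σ(Q2,Q3) = 0.240 × 0.975 × 0.869 = 0.2033
σ²_T = Σσ²ᵢ + 2·Σσ_ij = 2.6121 + 2 × 0.8481 = 4.3083
α = (3/2)·(1 − 2.6121/4.3083) = 0.59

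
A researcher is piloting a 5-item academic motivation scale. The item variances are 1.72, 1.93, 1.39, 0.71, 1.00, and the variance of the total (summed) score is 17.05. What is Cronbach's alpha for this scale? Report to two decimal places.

Cronbach's alpha = 0.76

Σσ²ᵢ = 1.72 + 1.93 + 1.39 + 0.71 + 1.00 = 6.75
α = (k/(k−1))·(1 − Σσ²ᵢ/Var(T)) = (5/4)·(1 − 6.75/17.05) = 0.76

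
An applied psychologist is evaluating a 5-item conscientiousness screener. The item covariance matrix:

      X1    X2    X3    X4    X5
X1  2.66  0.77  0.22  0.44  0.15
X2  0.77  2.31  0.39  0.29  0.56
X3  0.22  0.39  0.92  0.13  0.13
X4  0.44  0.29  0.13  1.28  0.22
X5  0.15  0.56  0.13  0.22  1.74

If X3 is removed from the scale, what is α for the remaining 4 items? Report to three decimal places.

Remaining items: X1, X2, X4, X5 (k = 4).
ΣVar(i) = 2.66 + 2.31 + 1.28 + 1.74 = 7.99
σ²_total = 7.99 + 2 × 2.43 = 12.85
α (item deleted) = (4/3)·(1 − 7.99/12.85) = 0.504

α = 0.504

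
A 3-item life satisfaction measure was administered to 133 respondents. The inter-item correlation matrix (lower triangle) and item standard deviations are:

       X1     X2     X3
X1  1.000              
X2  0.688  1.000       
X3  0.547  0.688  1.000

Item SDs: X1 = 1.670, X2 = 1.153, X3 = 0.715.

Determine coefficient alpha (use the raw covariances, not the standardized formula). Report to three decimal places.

Σσ²ᵢ = 1.670² + 1.153² + 0.715² = 4.6295
Covariances σ_ij = r_ij · s_i · s_j:
  σ(X1,X2) = 0.688 × 1.670 × 1.153 = 1.3248
  σ(X1,X3) = 0.547 × 1.670 × 0.715 = 0.6531
  σ(X2,X3) = 0.688 × 1.153 × 0.715 = 0.5672
σ²_T = Σσ²ᵢ + 2·Σσ_ij = 4.6295 + 2 × 2.5451 = 9.7197
α = (3/2)·(1 − 4.6295/9.7197) = 0.786

α = 0.786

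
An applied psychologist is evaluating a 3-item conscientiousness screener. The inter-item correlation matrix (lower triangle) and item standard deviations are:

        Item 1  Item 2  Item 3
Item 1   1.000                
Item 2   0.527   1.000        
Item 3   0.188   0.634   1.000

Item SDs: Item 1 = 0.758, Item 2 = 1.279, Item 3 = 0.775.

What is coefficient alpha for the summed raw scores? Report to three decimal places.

α = 0.706

Σσ²ᵢ = 0.758² + 1.279² + 0.775² = 2.8110
Covariances σ_ij = r_ij · s_i · s_j:
  σ(Item 1,Item 2) = 0.527 × 0.758 × 1.279 = 0.5109
  σ(Item 1,Item 3) = 0.188 × 0.758 × 0.775 = 0.1104
  σ(Item 2,Item 3) = 0.634 × 1.279 × 0.775 = 0.6284
σ²_T = Σσ²ᵢ + 2·Σσ_ij = 2.8110 + 2 × 1.2497 = 5.3104
α = (3/2)·(1 − 2.8110/5.3104) = 0.706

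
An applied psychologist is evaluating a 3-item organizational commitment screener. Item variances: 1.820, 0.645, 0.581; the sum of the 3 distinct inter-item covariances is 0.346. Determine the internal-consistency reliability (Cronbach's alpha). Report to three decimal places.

ΣVar(i) = 1.820 + 0.645 + 0.581 = 3.046
Sum of distinct covariances = 0.346
σ²_T = ΣVar(i) + 2·Σcov = 3.046 + 2 × 0.346 = 3.738
α = (3/2)·(1 − 3.046/3.738) = 0.278

α = 0.278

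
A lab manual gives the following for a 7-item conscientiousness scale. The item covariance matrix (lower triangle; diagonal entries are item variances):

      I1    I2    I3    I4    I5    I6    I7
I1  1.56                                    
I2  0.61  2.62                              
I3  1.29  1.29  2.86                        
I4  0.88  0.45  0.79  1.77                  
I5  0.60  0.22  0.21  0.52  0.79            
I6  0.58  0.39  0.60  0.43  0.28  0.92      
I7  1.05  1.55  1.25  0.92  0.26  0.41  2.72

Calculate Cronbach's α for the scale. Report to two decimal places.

Σσᵢ² = 1.56 + 2.62 + 2.86 + 1.77 + 0.79 + 0.92 + 2.72 = 13.24
Sum of the distinct covariances = 14.58
Var(T) = 13.24 + 2 × 14.58 = 42.40
α = (k/(k−1))·(1 − Σσᵢ²/Var(T)) = (7/6)·(1 − 13.24/42.40) = 0.80

Cronbach's α = 0.80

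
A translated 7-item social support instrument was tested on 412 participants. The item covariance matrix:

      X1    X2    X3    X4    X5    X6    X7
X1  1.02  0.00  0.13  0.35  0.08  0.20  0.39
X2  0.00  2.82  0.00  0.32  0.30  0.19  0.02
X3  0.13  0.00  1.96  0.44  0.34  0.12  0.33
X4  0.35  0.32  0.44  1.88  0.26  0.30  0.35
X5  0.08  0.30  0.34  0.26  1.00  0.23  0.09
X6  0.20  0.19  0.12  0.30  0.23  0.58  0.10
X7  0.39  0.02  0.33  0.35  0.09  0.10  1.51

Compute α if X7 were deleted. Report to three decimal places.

Remaining items: X1, X2, X3, X4, X5, X6 (k = 6).
Σσᵢ² = 1.02 + 2.82 + 1.96 + 1.88 + 1.00 + 0.58 = 9.26
Var(T) = 9.26 + 2 × 3.26 = 15.78
α (item deleted) = (6/5)·(1 − 9.26/15.78) = 0.496

α = 0.496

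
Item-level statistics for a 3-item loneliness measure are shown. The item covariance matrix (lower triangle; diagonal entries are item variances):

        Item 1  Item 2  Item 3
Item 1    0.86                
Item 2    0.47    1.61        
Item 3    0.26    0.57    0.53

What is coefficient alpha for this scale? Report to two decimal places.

α = 0.70

ΣVar(i) = 0.86 + 1.61 + 0.53 = 3.00
Sum of off-diagonal covariances = 1.30
total variance = 3.00 + 2 × 1.30 = 5.60
α = (k/(k−1))·(1 − ΣVar(i)/total variance) = (3/2)·(1 − 3.00/5.60) = 0.70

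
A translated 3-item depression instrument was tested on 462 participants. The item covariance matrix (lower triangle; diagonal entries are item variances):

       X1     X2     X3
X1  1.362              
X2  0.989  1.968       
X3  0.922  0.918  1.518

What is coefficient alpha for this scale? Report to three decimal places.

coefficient alpha = 0.808

sum of item variances = 1.362 + 1.968 + 1.518 = 4.848
Σ_{i<j} σ_ij = 2.829
σ²_total = 4.848 + 2 × 2.829 = 10.506
α = (k/(k−1))·(1 − sum of item variances/σ²_total) = (3/2)·(1 − 4.848/10.506) = 0.808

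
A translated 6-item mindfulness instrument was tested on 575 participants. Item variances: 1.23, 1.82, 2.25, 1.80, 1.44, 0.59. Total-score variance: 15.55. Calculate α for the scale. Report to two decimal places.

α = 0.50

sum of item variances = 1.23 + 1.82 + 2.25 + 1.80 + 1.44 + 0.59 = 9.13
α = (k/(k−1))·(1 − sum of item variances/Var(T)) = (6/5)·(1 − 9.13/15.55) = 0.50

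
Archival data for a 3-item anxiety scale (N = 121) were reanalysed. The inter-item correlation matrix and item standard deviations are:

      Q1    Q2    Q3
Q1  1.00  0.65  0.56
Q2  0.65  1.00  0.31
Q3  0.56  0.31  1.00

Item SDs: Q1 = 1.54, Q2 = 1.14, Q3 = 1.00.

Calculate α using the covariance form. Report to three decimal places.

Σσ²ᵢ = 1.54² + 1.14² + 1.00² = 4.6712
Covariances σ_ij = r_ij · s_i · s_j:
  σ(Q1,Q2) = 0.65 × 1.54 × 1.14 = 1.1411
  σ(Q1,Q3) = 0.56 × 1.54 × 1.00 = 0.8624
  σ(Q2,Q3) = 0.31 × 1.14 × 1.00 = 0.3534
σ²_T = Σσ²ᵢ + 2·Σσ_ij = 4.6712 + 2 × 2.3569 = 9.3850
α = (3/2)·(1 − 4.6712/9.3850) = 0.753

α = 0.753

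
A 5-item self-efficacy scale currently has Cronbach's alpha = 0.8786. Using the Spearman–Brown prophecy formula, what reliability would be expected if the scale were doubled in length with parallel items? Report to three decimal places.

Length factor m = 2
α' = m·α / (1 + (m−1)·α)
   = 2 × 0.8786 / (1 + (2 − 1) × 0.8786)
   = 1.7572 / 1.8786 = 0.935

predicted reliability = 0.935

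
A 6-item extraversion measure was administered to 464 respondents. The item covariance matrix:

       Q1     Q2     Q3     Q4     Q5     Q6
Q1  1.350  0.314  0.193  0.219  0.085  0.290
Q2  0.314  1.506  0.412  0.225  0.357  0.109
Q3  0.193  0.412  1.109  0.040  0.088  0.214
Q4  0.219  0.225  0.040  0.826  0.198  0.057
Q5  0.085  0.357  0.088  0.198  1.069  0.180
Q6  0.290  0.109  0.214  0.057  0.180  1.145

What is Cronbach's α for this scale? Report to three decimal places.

α = 0.552

Σσ²ᵢ = 1.350 + 1.506 + 1.109 + 0.826 + 1.069 + 1.145 = 7.005
Sum of off-diagonal covariances = 2.981
Var(T) = 7.005 + 2 × 2.981 = 12.967
α = (k/(k−1))·(1 − Σσ²ᵢ/Var(T)) = (6/5)·(1 − 7.005/12.967) = 0.552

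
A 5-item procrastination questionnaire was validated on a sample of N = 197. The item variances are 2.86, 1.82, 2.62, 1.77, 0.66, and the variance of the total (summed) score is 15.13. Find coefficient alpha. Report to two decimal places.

coefficient alpha = 0.45

Σσ²ᵢ = 2.86 + 1.82 + 2.62 + 1.77 + 0.66 = 9.73
α = (k/(k−1))·(1 − Σσ²ᵢ/total variance) = (5/4)·(1 − 9.73/15.13) = 0.45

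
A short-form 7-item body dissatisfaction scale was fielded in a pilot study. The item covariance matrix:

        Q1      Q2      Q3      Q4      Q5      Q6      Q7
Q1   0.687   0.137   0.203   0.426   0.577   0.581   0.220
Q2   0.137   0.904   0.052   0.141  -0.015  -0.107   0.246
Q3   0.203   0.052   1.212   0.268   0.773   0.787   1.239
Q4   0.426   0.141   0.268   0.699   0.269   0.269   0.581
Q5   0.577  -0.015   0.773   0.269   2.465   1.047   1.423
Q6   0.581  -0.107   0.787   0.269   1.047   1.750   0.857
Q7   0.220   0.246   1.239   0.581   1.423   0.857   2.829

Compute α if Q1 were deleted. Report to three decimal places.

α = 0.736

Remaining items: Q2, Q3, Q4, Q5, Q6, Q7 (k = 6).
sum of item variances = 0.904 + 1.212 + 0.699 + 2.465 + 1.750 + 2.829 = 9.859
total variance = 9.859 + 2 × 7.830 = 25.519
α (item deleted) = (6/5)·(1 − 9.859/25.519) = 0.736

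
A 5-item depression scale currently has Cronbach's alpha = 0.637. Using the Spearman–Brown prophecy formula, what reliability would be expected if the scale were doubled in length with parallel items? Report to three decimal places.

predicted reliability = 0.778

Length factor m = 2
α' = m·α / (1 + (m−1)·α)
   = 2 × 0.637 / (1 + (2 − 1) × 0.637)
   = 1.2740 / 1.6370 = 0.778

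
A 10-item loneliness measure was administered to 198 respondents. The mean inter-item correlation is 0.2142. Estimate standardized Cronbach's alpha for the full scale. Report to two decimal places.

Standardized α = k·r̄ / (1 + (k−1)·r̄) = 10 × 0.2142 / (1 + 9 × 0.2142)
  = 2.1420 / 2.9278 = 0.73

α = 0.73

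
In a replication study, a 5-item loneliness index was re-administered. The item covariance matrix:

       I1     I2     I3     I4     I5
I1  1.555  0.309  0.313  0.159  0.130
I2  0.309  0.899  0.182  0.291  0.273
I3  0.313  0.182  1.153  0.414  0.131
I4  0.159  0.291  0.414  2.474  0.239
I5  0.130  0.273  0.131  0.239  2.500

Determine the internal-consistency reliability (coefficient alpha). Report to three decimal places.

α = 0.453

ΣVar(i) = 1.555 + 0.899 + 1.153 + 2.474 + 2.500 = 8.581
Sum of the distinct covariances = 2.441
Var(T) = 8.581 + 2 × 2.441 = 13.463
α = (k/(k−1))·(1 − ΣVar(i)/Var(T)) = (5/4)·(1 − 8.581/13.463) = 0.453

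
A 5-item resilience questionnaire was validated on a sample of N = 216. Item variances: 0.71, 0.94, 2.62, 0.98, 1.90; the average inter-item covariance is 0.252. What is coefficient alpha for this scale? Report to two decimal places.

sum of item variances = 0.71 + 0.94 + 2.62 + 0.98 + 1.90 = 7.15
Sum of the 10 distinct covariances = 10 × 0.252 = 2.520
σ²_total = sum of item variances + 2·Σcov = 7.15 + 2 × 2.520 = 12.190
α = (5/4)·(1 − 7.15/12.190) = 0.52

α = 0.52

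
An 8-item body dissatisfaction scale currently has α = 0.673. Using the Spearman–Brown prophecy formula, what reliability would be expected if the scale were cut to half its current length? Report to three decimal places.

predicted reliability = 0.507

Length factor m = 1/2
α' = m·α / (1 − (1−m)·α)
   = 1/2 × 0.673 / (1 − (1 − 1/2) × 0.673)
   = 0.3365 / 0.6635 = 0.507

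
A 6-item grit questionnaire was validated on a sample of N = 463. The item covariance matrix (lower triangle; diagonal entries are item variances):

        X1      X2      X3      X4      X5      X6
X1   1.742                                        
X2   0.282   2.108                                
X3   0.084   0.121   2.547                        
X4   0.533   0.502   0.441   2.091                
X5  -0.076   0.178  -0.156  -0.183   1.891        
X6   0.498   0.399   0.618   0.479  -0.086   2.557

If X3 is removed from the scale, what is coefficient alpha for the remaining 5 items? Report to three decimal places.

Remaining items: X1, X2, X4, X5, X6 (k = 5).
Σσᵢ² = 1.742 + 2.108 + 2.091 + 1.891 + 2.557 = 10.389
total variance = 10.389 + 2 × 2.526 = 15.441
α (item deleted) = (5/4)·(1 − 10.389/15.441) = 0.409

α = 0.409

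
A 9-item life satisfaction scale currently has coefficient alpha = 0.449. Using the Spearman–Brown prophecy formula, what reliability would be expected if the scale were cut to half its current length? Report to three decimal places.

predicted reliability = 0.289

Length factor m = 1/2
α' = m·α / (1 − (1−m)·α)
   = 1/2 × 0.449 / (1 − (1 − 1/2) × 0.449)
   = 0.2245 / 0.7755 = 0.289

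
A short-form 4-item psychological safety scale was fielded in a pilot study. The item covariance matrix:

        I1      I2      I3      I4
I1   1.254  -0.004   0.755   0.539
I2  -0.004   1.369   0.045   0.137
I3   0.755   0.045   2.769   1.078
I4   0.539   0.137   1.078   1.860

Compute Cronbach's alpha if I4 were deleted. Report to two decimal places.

Remaining items: I1, I2, I3 (k = 3).
Σσᵢ² = 1.254 + 1.369 + 2.769 = 5.392
σ²_total = 5.392 + 2 × 0.796 = 6.984
α (item deleted) = (3/2)·(1 − 5.392/6.984) = 0.34

α = 0.34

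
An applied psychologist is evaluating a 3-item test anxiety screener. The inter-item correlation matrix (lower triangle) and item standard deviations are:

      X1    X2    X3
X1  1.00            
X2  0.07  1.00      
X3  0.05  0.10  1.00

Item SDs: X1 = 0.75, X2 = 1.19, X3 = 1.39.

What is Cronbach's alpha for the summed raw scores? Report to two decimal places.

α = 0.19

Σσ²ᵢ = 0.75² + 1.19² + 1.39² = 3.9107
Covariances σ_ij = r_ij · s_i · s_j:
  σ(X1,X2) = 0.07 × 0.75 × 1.19 = 0.0625
  σ(X1,X3) = 0.05 × 0.75 × 1.39 = 0.0521
  σ(X2,X3) = 0.10 × 1.19 × 1.39 = 0.1654
σ²_T = Σσ²ᵢ + 2·Σσ_ij = 3.9107 + 2 × 0.2800 = 4.4707
α = (3/2)·(1 − 3.9107/4.4707) = 0.19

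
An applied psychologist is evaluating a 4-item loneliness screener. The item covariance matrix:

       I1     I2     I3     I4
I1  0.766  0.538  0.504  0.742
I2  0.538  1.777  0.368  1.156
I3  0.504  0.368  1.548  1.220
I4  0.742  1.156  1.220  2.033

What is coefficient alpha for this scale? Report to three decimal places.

ΣVar(i) = 0.766 + 1.777 + 1.548 + 2.033 = 6.124
Sum of the distinct covariances = 4.528
σ²_total = 6.124 + 2 × 4.528 = 15.180
α = (k/(k−1))·(1 − ΣVar(i)/σ²_total) = (4/3)·(1 − 6.124/15.180) = 0.795

coefficient alpha = 0.795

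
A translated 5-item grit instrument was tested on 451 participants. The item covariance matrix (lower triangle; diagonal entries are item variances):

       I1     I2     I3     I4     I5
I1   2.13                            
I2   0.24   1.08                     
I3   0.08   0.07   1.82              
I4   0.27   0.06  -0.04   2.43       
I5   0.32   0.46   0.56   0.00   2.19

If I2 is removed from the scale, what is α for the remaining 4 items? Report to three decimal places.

α = 0.290

Remaining items: I1, I3, I4, I5 (k = 4).
sum of item variances = 2.13 + 1.82 + 2.43 + 2.19 = 8.57
σ²_total = 8.57 + 2 × 1.19 = 10.95
α (item deleted) = (4/3)·(1 − 8.57/10.95) = 0.290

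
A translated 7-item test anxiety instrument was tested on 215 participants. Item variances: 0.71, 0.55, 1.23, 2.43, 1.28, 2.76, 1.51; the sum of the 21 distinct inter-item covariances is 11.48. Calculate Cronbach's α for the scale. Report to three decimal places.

α = 0.801

ΣVar(i) = 0.71 + 0.55 + 1.23 + 2.43 + 1.28 + 2.76 + 1.51 = 10.47
Sum of distinct covariances = 11.48
σ²_T = ΣVar(i) + 2·Σcov = 10.47 + 2 × 11.48 = 33.43
α = (7/6)·(1 − 10.47/33.43) = 0.801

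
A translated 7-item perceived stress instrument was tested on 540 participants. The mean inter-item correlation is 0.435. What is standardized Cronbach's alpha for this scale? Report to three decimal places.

α = 0.843

Standardized α = k·r̄ / (1 + (k−1)·r̄) = 7 × 0.435 / (1 + 6 × 0.435)
  = 3.0450 / 3.6100 = 0.843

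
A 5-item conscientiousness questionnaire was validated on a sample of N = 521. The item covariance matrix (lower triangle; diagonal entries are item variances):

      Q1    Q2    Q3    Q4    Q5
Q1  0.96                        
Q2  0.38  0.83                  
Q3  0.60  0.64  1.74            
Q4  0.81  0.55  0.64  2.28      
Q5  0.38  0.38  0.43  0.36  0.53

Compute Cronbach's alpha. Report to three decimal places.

Σσᵢ² = 0.96 + 0.83 + 1.74 + 2.28 + 0.53 = 6.34
Sum of off-diagonal covariances = 5.17
σ²_T = 6.34 + 2 × 5.17 = 16.68
α = (k/(k−1))·(1 − Σσᵢ²/σ²_T) = (5/4)·(1 − 6.34/16.68) = 0.775

Cronbach's alpha = 0.775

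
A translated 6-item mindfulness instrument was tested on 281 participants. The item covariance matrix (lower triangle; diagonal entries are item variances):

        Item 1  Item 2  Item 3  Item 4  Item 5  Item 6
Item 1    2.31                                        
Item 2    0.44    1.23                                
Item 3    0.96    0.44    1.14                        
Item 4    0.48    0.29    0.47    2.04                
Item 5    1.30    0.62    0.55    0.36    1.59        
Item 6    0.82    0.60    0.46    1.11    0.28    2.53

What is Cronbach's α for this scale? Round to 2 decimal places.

sum of item variances = 2.31 + 1.23 + 1.14 + 2.04 + 1.59 + 2.53 = 10.84
Sum of the distinct covariances = 9.18
σ²_total = 10.84 + 2 × 9.18 = 29.20
α = (k/(k−1))·(1 − sum of item variances/σ²_total) = (6/5)·(1 − 10.84/29.20) = 0.75

α = 0.75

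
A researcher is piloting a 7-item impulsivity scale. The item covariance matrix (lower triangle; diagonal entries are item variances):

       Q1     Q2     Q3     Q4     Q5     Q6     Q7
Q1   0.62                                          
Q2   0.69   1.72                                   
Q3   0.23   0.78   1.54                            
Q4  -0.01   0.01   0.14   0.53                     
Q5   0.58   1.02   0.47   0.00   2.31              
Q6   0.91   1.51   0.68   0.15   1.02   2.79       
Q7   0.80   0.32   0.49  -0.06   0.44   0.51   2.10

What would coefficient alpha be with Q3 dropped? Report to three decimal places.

Remaining items: Q1, Q2, Q4, Q5, Q6, Q7 (k = 6).
sum of item variances = 0.62 + 1.72 + 0.53 + 2.31 + 2.79 + 2.10 = 10.07
Var(T) = 10.07 + 2 × 7.89 = 25.85
α (item deleted) = (6/5)·(1 − 10.07/25.85) = 0.733

coefficient alpha = 0.733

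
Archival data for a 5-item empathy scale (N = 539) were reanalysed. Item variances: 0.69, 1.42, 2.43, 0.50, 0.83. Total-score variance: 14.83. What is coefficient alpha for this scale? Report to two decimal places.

coefficient alpha = 0.76

Σσ²ᵢ = 0.69 + 1.42 + 2.43 + 0.50 + 0.83 = 5.87
α = (k/(k−1))·(1 − Σσ²ᵢ/σ²_total) = (5/4)·(1 − 5.87/14.83) = 0.76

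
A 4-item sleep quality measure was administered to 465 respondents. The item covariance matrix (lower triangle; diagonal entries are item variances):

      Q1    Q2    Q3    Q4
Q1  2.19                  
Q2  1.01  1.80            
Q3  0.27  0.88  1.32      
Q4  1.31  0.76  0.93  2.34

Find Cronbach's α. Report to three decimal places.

Σσ²ᵢ = 2.19 + 1.80 + 1.32 + 2.34 = 7.65
Sum of the distinct covariances = 5.16
σ²_total = 7.65 + 2 × 5.16 = 17.97
α = (k/(k−1))·(1 − Σσ²ᵢ/σ²_total) = (4/3)·(1 − 7.65/17.97) = 0.766

Cronbach's α = 0.766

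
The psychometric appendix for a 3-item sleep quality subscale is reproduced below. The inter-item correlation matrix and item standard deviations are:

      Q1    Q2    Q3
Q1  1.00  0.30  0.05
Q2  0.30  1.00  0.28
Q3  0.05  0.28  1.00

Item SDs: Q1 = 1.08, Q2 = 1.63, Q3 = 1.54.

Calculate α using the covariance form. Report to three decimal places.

α = 0.447

Σσ²ᵢ = 1.08² + 1.63² + 1.54² = 6.1949
Covariances σ_ij = r_ij · s_i · s_j:
  σ(Q1,Q2) = 0.30 × 1.08 × 1.63 = 0.5281
  σ(Q1,Q3) = 0.05 × 1.08 × 1.54 = 0.0832
  σ(Q2,Q3) = 0.28 × 1.63 × 1.54 = 0.7029
σ²_T = Σσ²ᵢ + 2·Σσ_ij = 6.1949 + 2 × 1.3142 = 8.8233
α = (3/2)·(1 − 6.1949/8.8233) = 0.447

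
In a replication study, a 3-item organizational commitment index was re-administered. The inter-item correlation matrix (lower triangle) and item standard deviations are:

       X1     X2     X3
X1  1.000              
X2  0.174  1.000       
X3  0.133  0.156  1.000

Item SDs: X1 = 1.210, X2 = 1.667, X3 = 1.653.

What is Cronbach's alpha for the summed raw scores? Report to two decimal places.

Σσ²ᵢ = 1.210² + 1.667² + 1.653² = 6.9754
Covariances σ_ij = r_ij · s_i · s_j:
  σ(X1,X2) = 0.174 × 1.210 × 1.667 = 0.3510
  σ(X1,X3) = 0.133 × 1.210 × 1.653 = 0.2660
  σ(X2,X3) = 0.156 × 1.667 × 1.653 = 0.4299
σ²_T = Σσ²ᵢ + 2·Σσ_ij = 6.9754 + 2 × 1.0469 = 9.0692
α = (3/2)·(1 − 6.9754/9.0692) = 0.35

α = 0.35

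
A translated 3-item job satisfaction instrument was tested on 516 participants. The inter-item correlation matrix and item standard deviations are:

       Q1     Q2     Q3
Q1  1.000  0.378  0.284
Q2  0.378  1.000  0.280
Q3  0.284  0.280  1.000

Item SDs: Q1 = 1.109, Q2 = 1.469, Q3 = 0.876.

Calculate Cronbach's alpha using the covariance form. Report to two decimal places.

Σσ²ᵢ = 1.109² + 1.469² + 0.876² = 4.1552
Covariances σ_ij = r_ij · s_i · s_j:
  σ(Q1,Q2) = 0.378 × 1.109 × 1.469 = 0.6158
  σ(Q1,Q3) = 0.284 × 1.109 × 0.876 = 0.2759
  σ(Q2,Q3) = 0.280 × 1.469 × 0.876 = 0.3603
σ²_T = Σσ²ᵢ + 2·Σσ_ij = 4.1552 + 2 × 1.2520 = 6.6592
α = (3/2)·(1 − 4.1552/6.6592) = 0.56

α = 0.56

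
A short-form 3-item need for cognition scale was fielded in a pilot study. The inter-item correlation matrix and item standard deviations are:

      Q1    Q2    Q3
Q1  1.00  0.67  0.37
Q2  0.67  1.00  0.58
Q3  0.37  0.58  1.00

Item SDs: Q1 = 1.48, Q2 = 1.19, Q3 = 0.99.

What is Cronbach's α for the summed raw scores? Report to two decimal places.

Cronbach's α = 0.77

Σσ²ᵢ = 1.48² + 1.19² + 0.99² = 4.5866
Covariances σ_ij = r_ij · s_i · s_j:
  σ(Q1,Q2) = 0.67 × 1.48 × 1.19 = 1.1800
  σ(Q1,Q3) = 0.37 × 1.48 × 0.99 = 0.5421
  σ(Q2,Q3) = 0.58 × 1.19 × 0.99 = 0.6833
σ²_T = Σσ²ᵢ + 2·Σσ_ij = 4.5866 + 2 × 2.4054 = 9.3974
α = (3/2)·(1 − 4.5866/9.3974) = 0.77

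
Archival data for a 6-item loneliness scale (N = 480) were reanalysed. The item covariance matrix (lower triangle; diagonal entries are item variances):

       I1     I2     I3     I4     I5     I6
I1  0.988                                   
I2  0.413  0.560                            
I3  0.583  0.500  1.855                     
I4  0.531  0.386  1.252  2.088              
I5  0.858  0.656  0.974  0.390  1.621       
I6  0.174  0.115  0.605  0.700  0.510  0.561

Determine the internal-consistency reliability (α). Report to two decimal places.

Σσᵢ² = 0.988 + 0.560 + 1.855 + 2.088 + 1.621 + 0.561 = 7.673
Sum of the distinct covariances = 8.647
total variance = 7.673 + 2 × 8.647 = 24.967
α = (k/(k−1))·(1 − Σσᵢ²/total variance) = (6/5)·(1 − 7.673/24.967) = 0.83

α = 0.83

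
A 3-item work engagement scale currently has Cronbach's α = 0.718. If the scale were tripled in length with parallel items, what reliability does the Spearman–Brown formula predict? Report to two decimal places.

Length factor m = 3
α' = m·α / (1 + (m−1)·α)
   = 3 × 0.718 / (1 + (3 − 1) × 0.718)
   = 2.1540 / 2.4360 = 0.88

predicted reliability = 0.88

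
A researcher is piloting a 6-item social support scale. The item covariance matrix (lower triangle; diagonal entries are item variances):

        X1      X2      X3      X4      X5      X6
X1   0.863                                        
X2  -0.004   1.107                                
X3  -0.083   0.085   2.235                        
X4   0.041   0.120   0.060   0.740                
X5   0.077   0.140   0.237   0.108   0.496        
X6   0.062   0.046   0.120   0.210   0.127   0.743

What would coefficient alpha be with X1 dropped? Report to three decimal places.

Remaining items: X2, X3, X4, X5, X6 (k = 5).
Σσ²ᵢ = 1.107 + 2.235 + 0.740 + 0.496 + 0.743 = 5.321
Var(T) = 5.321 + 2 × 1.253 = 7.827
α (item deleted) = (5/4)·(1 − 5.321/7.827) = 0.400

α = 0.400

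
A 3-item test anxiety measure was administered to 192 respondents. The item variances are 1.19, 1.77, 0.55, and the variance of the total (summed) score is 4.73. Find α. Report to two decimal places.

α = 0.39

Σσ²ᵢ = 1.19 + 1.77 + 0.55 = 3.51
α = (k/(k−1))·(1 − Σσ²ᵢ/σ²_T) = (3/2)·(1 − 3.51/4.73) = 0.39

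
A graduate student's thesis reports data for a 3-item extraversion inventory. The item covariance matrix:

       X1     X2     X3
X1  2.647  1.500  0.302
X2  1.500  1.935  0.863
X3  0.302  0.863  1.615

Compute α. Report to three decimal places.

α = 0.694

Σσ²ᵢ = 2.647 + 1.935 + 1.615 = 6.197
Sum of the distinct covariances = 2.665
σ²_T = 6.197 + 2 × 2.665 = 11.527
α = (k/(k−1))·(1 − Σσ²ᵢ/σ²_T) = (3/2)·(1 − 6.197/11.527) = 0.694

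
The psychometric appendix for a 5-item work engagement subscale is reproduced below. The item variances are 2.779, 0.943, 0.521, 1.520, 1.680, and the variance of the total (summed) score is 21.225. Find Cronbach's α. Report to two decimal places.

Cronbach's α = 0.81

Σσᵢ² = 2.779 + 0.943 + 0.521 + 1.520 + 1.680 = 7.443
α = (k/(k−1))·(1 − Σσᵢ²/σ²_total) = (5/4)·(1 − 7.443/21.225) = 0.81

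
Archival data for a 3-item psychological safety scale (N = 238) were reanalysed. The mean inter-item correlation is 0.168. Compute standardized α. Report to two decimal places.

Standardized α = k·r̄ / (1 + (k−1)·r̄) = 3 × 0.168 / (1 + 2 × 0.168)
  = 0.5040 / 1.3360 = 0.38

α = 0.38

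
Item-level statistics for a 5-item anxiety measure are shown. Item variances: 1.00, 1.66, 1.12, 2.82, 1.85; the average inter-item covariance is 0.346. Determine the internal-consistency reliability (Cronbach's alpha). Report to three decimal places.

Σσ²ᵢ = 1.00 + 1.66 + 1.12 + 2.82 + 1.85 = 8.45
Sum of the 10 distinct covariances = 10 × 0.346 = 3.460
Var(T) = Σσ²ᵢ + 2·Σcov = 8.45 + 2 × 3.460 = 15.370
α = (5/4)·(1 − 8.45/15.370) = 0.563

Cronbach's alpha = 0.563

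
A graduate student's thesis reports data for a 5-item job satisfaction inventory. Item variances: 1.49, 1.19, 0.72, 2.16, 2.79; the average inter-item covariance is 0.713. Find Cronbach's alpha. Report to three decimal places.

Cronbach's alpha = 0.788

ΣVar(i) = 1.49 + 1.19 + 0.72 + 2.16 + 2.79 = 8.35
Sum of the 10 distinct covariances = 10 × 0.713 = 7.130
Var(T) = ΣVar(i) + 2·Σcov = 8.35 + 2 × 7.130 = 22.610
α = (5/4)·(1 − 8.35/22.610) = 0.788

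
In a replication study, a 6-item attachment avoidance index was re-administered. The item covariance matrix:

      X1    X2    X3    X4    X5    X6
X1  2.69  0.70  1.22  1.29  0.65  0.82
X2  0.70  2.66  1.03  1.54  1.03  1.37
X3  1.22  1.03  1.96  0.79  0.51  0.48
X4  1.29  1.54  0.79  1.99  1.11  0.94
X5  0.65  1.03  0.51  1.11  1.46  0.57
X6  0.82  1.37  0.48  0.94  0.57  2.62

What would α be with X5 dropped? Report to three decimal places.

α = 0.788

Remaining items: X1, X2, X3, X4, X6 (k = 5).
Σσᵢ² = 2.69 + 2.66 + 1.96 + 1.99 + 2.62 = 11.92
σ²_T = 11.92 + 2 × 10.18 = 32.28
α (item deleted) = (5/4)·(1 − 11.92/32.28) = 0.788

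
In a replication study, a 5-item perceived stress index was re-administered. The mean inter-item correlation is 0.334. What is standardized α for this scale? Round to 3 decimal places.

Standardized α = k·r̄ / (1 + (k−1)·r̄) = 5 × 0.334 / (1 + 4 × 0.334)
  = 1.6700 / 2.3360 = 0.715

α = 0.715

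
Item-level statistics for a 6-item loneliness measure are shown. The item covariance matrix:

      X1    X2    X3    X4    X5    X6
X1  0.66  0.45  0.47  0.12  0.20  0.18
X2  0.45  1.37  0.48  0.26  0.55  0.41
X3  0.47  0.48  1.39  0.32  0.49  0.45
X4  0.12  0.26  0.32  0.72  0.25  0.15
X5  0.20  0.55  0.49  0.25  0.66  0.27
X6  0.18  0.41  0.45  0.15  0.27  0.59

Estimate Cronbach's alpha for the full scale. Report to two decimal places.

Σσ²ᵢ = 0.66 + 1.37 + 1.39 + 0.72 + 0.66 + 0.59 = 5.39
Sum of off-diagonal covariances = 5.05
σ²_T = 5.39 + 2 × 5.05 = 15.49
α = (k/(k−1))·(1 − Σσ²ᵢ/σ²_T) = (6/5)·(1 − 5.39/15.49) = 0.78

Cronbach's alpha = 0.78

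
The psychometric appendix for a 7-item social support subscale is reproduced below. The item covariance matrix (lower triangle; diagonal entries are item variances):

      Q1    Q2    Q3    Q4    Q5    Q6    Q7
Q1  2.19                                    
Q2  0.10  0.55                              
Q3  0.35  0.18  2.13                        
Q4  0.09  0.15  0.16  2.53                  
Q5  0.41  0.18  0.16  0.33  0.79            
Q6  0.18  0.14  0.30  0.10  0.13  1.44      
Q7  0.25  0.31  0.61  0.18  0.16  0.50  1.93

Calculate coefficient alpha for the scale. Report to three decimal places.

coefficient alpha = 0.539

Σσ²ᵢ = 2.19 + 0.55 + 2.13 + 2.53 + 0.79 + 1.44 + 1.93 = 11.56
Sum of the distinct covariances = 4.97
σ²_total = 11.56 + 2 × 4.97 = 21.50
α = (k/(k−1))·(1 − Σσ²ᵢ/σ²_total) = (7/6)·(1 − 11.56/21.50) = 0.539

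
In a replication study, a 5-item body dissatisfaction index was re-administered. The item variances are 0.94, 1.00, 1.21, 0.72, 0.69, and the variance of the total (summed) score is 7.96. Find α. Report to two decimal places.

ΣVar(i) = 0.94 + 1.00 + 1.21 + 0.72 + 0.69 = 4.56
α = (k/(k−1))·(1 − ΣVar(i)/Var(T)) = (5/4)·(1 − 4.56/7.96) = 0.53

α = 0.53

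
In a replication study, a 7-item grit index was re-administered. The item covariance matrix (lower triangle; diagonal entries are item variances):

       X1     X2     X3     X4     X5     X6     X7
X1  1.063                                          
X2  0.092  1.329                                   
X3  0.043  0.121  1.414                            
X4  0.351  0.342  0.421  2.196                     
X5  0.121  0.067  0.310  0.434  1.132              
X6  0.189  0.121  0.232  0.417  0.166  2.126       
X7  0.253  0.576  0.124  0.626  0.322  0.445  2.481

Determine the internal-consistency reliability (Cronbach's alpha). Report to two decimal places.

α = 0.58

ΣVar(i) = 1.063 + 1.329 + 1.414 + 2.196 + 1.132 + 2.126 + 2.481 = 11.741
Σ_{i<j} σ_ij = 5.773
total variance = 11.741 + 2 × 5.773 = 23.287
α = (k/(k−1))·(1 − ΣVar(i)/total variance) = (7/6)·(1 − 11.741/23.287) = 0.58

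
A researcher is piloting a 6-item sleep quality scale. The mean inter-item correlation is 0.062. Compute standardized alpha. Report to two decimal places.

Standardized α = k·r̄ / (1 + (k−1)·r̄) = 6 × 0.062 / (1 + 5 × 0.062)
  = 0.3720 / 1.3100 = 0.28

α = 0.28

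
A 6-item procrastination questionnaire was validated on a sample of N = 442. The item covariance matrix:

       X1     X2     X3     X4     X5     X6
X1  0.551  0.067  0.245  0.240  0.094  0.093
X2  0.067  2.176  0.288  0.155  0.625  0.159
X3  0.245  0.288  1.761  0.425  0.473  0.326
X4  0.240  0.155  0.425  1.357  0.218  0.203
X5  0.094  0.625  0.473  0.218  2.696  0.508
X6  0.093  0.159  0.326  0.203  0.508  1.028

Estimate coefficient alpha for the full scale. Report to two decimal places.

coefficient alpha = 0.56

sum of item variances = 0.551 + 2.176 + 1.761 + 1.357 + 2.696 + 1.028 = 9.569
Sum of the distinct covariances = 4.119
total variance = 9.569 + 2 × 4.119 = 17.807
α = (k/(k−1))·(1 − sum of item variances/total variance) = (6/5)·(1 − 9.569/17.807) = 0.56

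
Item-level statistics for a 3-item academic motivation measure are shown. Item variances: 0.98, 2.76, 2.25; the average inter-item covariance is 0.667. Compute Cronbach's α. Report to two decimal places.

sum of item variances = 0.98 + 2.76 + 2.25 = 5.99
Sum of the 3 distinct covariances = 3 × 0.667 = 2.001
Var(T) = sum of item variances + 2·Σcov = 5.99 + 2 × 2.001 = 9.992
α = (3/2)·(1 − 5.99/9.992) = 0.60

α = 0.60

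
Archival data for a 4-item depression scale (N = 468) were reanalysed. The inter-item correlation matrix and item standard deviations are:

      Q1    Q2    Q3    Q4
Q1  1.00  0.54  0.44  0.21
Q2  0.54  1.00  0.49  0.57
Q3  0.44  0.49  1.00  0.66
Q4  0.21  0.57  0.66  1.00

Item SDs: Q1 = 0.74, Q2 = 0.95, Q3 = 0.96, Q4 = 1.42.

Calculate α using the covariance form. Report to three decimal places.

Σσ²ᵢ = 0.74² + 0.95² + 0.96² + 1.42² = 4.3881
Covariances σ_ij = r_ij · s_i · s_j:
  σ(Q1,Q2) = 0.54 × 0.74 × 0.95 = 0.3796
  σ(Q1,Q3) = 0.44 × 0.74 × 0.96 = 0.3126
  σ(Q1,Q4) = 0.21 × 0.74 × 1.42 = 0.2207
  σ(Q2,Q3) = 0.49 × 0.95 × 0.96 = 0.4469
  σ(Q2,Q4) = 0.57 × 0.95 × 1.42 = 0.7689
  σ(Q3,Q4) = 0.66 × 0.96 × 1.42 = 0.8997
σ²_T = Σσ²ᵢ + 2·Σσ_ij = 4.3881 + 2 × 3.0284 = 10.4449
α = (4/3)·(1 − 4.3881/10.4449) = 0.773

α = 0.773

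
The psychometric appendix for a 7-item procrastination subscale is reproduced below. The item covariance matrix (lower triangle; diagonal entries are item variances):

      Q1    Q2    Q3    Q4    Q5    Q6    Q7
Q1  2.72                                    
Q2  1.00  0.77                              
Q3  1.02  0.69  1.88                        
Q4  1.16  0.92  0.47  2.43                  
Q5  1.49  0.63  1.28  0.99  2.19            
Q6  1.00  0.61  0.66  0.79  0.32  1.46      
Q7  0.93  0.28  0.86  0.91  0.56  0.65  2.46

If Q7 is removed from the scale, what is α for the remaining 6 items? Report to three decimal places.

Remaining items: Q1, Q2, Q3, Q4, Q5, Q6 (k = 6).
Σσᵢ² = 2.72 + 0.77 + 1.88 + 2.43 + 2.19 + 1.46 = 11.45
total variance = 11.45 + 2 × 13.03 = 37.51
α (item deleted) = (6/5)·(1 − 11.45/37.51) = 0.834

α = 0.834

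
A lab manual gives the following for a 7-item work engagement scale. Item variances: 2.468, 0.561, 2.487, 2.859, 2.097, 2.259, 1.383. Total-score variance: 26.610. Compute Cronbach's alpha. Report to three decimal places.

Cronbach's alpha = 0.548

Σσᵢ² = 2.468 + 0.561 + 2.487 + 2.859 + 2.097 + 2.259 + 1.383 = 14.114
α = (k/(k−1))·(1 − Σσᵢ²/σ²_T) = (7/6)·(1 − 14.114/26.610) = 0.548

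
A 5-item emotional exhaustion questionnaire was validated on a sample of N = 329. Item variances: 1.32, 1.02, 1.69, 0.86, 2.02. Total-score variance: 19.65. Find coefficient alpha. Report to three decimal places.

α = 0.810

Σσ²ᵢ = 1.32 + 1.02 + 1.69 + 0.86 + 2.02 = 6.91
α = (k/(k−1))·(1 − Σσ²ᵢ/Var(T)) = (5/4)·(1 − 6.91/19.65) = 0.810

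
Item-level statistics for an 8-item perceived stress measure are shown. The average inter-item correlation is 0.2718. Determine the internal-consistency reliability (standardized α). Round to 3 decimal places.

Standardized α = k·r̄ / (1 + (k−1)·r̄) = 8 × 0.2718 / (1 + 7 × 0.2718)
  = 2.1744 / 2.9026 = 0.749

standardized α = 0.749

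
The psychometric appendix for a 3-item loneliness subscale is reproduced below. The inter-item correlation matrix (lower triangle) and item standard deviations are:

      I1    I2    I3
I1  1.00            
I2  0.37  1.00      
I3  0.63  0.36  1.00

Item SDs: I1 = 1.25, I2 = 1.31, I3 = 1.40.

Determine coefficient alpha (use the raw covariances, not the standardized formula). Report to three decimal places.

Σσ²ᵢ = 1.25² + 1.31² + 1.40² = 5.2386
Covariances σ_ij = r_ij · s_i · s_j:
  σ(I1,I2) = 0.37 × 1.25 × 1.31 = 0.6059
  σ(I1,I3) = 0.63 × 1.25 × 1.40 = 1.1025
  σ(I2,I3) = 0.36 × 1.31 × 1.40 = 0.6602
σ²_T = Σσ²ᵢ + 2·Σσ_ij = 5.2386 + 2 × 2.3686 = 9.9758
α = (3/2)·(1 − 5.2386/9.9758) = 0.712

α = 0.712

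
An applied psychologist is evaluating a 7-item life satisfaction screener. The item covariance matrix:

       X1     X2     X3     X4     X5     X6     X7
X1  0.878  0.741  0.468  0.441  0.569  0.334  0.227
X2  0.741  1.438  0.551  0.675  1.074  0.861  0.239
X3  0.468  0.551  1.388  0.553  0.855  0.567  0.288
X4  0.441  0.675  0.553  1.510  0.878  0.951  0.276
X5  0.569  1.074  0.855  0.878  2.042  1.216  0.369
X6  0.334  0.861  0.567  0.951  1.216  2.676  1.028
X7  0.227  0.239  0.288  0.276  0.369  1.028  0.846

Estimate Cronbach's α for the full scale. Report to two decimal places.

α = 0.83

Σσᵢ² = 0.878 + 1.438 + 1.388 + 1.510 + 2.042 + 2.676 + 0.846 = 10.778
Sum of the distinct covariances = 13.161
Var(T) = 10.778 + 2 × 13.161 = 37.100
α = (k/(k−1))·(1 − Σσᵢ²/Var(T)) = (7/6)·(1 − 10.778/37.100) = 0.83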